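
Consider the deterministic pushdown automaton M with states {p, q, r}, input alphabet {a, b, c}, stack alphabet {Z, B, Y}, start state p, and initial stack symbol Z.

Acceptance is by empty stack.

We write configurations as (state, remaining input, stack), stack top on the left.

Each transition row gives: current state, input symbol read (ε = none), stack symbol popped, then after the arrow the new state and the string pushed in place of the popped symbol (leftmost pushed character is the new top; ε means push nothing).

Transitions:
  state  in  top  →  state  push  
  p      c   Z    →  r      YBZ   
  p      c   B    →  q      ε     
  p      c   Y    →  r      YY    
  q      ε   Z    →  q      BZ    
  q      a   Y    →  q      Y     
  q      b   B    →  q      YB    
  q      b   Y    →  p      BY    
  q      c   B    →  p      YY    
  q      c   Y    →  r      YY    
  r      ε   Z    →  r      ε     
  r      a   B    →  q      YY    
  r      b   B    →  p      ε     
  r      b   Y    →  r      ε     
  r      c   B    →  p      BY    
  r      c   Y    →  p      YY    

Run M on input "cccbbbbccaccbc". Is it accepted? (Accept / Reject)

Reject

(p, cccbbbbccaccbc, Z)
  read c, top Z: go to r, push YBZ → (r, ccbbbbccaccbc, YBZ)
  read c, top Y: go to p, push YY → (p, cbbbbccaccbc, YYBZ)
  read c, top Y: go to r, push YY → (r, bbbbccaccbc, YYYBZ)
  read b, top Y: go to r, push ε → (r, bbbccaccbc, YYBZ)
  read b, top Y: go to r, push ε → (r, bbccaccbc, YBZ)
  read b, top Y: go to r, push ε → (r, bccaccbc, BZ)
  read b, top B: go to p, push ε → (p, ccaccbc, Z)
  read c, top Z: go to r, push YBZ → (r, caccbc, YBZ)
  read c, top Y: go to p, push YY → (p, accbc, YYBZ)
No transition applies at (p, accbc, YYBZ); input not fully consumed.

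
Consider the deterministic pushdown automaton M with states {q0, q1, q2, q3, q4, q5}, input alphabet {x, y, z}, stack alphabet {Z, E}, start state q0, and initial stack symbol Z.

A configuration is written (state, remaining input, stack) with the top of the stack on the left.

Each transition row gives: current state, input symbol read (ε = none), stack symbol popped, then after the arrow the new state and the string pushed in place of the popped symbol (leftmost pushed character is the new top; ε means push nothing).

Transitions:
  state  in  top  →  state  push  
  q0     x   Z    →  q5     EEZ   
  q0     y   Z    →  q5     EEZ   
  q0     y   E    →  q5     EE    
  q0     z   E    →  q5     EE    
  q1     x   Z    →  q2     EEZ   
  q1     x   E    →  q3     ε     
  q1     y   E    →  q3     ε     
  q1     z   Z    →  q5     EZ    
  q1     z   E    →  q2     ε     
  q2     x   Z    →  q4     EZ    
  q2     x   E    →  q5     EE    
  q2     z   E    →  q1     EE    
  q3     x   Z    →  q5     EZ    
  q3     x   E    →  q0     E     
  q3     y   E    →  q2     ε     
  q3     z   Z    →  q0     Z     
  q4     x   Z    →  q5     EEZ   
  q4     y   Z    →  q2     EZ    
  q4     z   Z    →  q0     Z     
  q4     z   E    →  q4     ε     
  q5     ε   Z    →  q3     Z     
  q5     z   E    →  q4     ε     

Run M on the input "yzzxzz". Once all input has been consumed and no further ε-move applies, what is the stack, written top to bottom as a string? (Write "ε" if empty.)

Z

(q0, yzzxzz, Z)
  read y, top Z: go to q5, push EEZ → (q5, zzxzz, EEZ)
  read z, top E: go to q4, push ε → (q4, zxzz, EZ)
  read z, top E: go to q4, push ε → (q4, xzz, Z)
  read x, top Z: go to q5, push EEZ → (q5, zz, EEZ)
  read z, top E: go to q4, push ε → (q4, z, EZ)
  read z, top E: go to q4, push ε → (q4, ε, Z)
All input consumed in state q4 with stack Z.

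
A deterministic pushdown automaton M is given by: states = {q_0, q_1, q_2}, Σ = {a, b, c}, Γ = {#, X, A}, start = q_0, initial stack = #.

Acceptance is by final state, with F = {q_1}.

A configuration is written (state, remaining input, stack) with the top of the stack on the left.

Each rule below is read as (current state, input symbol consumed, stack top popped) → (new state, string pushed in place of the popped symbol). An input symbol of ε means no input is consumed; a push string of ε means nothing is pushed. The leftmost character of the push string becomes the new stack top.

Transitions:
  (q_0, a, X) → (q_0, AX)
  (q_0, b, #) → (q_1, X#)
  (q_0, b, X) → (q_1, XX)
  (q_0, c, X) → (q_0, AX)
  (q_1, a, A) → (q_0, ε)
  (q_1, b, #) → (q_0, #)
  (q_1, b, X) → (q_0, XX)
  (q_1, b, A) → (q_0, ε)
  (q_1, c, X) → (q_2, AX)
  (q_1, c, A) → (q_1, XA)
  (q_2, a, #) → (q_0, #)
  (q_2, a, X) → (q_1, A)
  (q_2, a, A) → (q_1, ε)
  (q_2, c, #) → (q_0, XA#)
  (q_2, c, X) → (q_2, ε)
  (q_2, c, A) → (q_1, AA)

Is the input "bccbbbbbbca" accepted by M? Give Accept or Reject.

Reject

(q_0, bccbbbbbbca, #)
  read b, top #: go to q_1, push X# → (q_1, ccbbbbbbca, X#)
  read c, top X: go to q_2, push AX → (q_2, cbbbbbbca, AX#)
  read c, top A: go to q_1, push AA → (q_1, bbbbbbca, AAX#)
  read b, top A: go to q_0, push ε → (q_0, bbbbbca, AX#)
No transition applies at (q_0, bbbbbca, AX#); input not fully consumed.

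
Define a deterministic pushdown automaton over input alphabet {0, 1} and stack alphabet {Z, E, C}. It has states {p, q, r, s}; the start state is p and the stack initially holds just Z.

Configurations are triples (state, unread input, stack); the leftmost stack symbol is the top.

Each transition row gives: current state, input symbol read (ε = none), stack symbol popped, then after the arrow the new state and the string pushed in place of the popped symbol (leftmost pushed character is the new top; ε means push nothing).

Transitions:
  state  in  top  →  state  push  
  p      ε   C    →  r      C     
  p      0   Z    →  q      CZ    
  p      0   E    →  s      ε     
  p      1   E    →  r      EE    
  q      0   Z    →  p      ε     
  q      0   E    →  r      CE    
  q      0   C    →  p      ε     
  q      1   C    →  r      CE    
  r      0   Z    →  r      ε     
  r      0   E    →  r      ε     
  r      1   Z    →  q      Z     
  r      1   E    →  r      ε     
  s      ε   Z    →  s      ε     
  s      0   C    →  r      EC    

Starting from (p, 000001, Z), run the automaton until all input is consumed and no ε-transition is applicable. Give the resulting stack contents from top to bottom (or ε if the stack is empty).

(p, 000001, Z)
  read 0, top Z: go to q, push CZ → (q, 00001, CZ)
  read 0, top C: go to p, push ε → (p, 0001, Z)
  read 0, top Z: go to q, push CZ → (q, 001, CZ)
  read 0, top C: go to p, push ε → (p, 01, Z)
  read 0, top Z: go to q, push CZ → (q, 1, CZ)
  read 1, top C: go to r, push CE → (r, ε, CEZ)
All input consumed in state r with stack CEZ.

CEZ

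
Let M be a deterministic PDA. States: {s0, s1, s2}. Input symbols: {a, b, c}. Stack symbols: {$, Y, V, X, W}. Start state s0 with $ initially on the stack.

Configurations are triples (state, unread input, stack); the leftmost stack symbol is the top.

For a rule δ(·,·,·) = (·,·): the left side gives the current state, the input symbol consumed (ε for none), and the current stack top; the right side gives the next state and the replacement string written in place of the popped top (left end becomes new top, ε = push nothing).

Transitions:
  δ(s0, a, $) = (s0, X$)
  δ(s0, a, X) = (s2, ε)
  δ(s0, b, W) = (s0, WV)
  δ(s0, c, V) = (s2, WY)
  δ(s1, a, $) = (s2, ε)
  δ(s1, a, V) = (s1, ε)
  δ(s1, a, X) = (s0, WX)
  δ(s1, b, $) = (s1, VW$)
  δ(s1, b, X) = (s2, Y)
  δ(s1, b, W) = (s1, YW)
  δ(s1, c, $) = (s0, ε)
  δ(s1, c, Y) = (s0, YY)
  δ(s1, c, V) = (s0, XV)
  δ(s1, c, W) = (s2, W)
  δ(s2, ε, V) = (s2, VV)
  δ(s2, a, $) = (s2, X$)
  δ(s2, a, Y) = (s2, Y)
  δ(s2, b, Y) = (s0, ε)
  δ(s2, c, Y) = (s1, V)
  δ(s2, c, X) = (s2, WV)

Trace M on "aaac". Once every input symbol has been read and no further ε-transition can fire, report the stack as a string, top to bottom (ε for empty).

WV$

(s0, aaac, $)
  read a, top $: go to s0, push X$ → (s0, aac, X$)
  read a, top X: go to s2, push ε → (s2, ac, $)
  read a, top $: go to s2, push X$ → (s2, c, X$)
  read c, top X: go to s2, push WV → (s2, ε, WV$)
All input consumed in state s2 with stack WV$.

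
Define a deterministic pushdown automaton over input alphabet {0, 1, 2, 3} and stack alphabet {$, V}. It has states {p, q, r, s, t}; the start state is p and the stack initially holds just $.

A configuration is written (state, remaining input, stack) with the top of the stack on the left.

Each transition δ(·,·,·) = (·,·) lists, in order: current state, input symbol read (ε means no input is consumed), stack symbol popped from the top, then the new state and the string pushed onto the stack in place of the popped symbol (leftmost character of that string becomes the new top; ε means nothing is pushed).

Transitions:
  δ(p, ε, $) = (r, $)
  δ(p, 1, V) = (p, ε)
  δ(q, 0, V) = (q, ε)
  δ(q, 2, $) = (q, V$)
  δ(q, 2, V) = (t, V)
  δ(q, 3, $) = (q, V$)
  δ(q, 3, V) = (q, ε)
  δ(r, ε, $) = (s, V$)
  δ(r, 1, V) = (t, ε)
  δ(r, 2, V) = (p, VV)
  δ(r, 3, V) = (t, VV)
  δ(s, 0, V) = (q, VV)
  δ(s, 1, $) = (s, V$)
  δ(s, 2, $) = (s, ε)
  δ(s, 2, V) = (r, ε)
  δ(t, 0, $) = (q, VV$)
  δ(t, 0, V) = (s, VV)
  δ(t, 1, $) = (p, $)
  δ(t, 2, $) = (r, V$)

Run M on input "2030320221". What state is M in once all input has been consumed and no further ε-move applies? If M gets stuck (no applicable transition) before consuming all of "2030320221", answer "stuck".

p

(p, 2030320221, $) ⊢ (r, 2030320221, $) ⊢ (s, 2030320221, V$) ⊢ (r, 030320221, $) ⊢ (s, 030320221, V$) ⊢ (q, 30320221, VV$) ⊢ (q, 0320221, V$) ⊢ (q, 320221, $) ⊢ (q, 20221, V$) ⊢ (t, 0221, V$) ⊢ (s, 221, VV$) ⊢ (r, 21, V$) ⊢ (p, 1, VV$) ⊢ (p, ε, V$)
All input consumed; M is in state p.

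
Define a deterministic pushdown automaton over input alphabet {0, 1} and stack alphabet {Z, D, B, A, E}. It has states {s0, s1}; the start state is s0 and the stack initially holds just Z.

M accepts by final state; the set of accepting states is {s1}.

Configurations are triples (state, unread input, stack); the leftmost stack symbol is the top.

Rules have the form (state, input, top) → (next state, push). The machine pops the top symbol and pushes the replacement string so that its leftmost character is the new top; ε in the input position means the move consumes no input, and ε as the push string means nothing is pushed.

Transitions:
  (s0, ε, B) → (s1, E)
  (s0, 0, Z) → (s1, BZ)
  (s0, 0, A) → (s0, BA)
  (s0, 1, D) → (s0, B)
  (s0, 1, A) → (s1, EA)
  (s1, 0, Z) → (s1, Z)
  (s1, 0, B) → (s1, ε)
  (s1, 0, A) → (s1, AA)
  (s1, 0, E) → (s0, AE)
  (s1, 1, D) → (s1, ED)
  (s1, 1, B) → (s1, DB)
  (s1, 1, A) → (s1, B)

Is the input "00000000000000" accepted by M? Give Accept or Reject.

Accept

(s0, 00000000000000, Z) ⊢ (s1, 0000000000000, BZ) ⊢ (s1, 000000000000, Z) ⊢ (s1, 00000000000, Z) ⊢ (s1, 0000000000, Z) ⊢ (s1, 000000000, Z) ⊢ (s1, 00000000, Z) ⊢ (s1, 0000000, Z) ⊢ (s1, 000000, Z) ⊢ (s1, 00000, Z) ⊢ (s1, 0000, Z) ⊢ (s1, 000, Z) ⊢ (s1, 00, Z) ⊢ (s1, 0, Z) ⊢ (s1, ε, Z)
All input consumed; state s1 ∈ F.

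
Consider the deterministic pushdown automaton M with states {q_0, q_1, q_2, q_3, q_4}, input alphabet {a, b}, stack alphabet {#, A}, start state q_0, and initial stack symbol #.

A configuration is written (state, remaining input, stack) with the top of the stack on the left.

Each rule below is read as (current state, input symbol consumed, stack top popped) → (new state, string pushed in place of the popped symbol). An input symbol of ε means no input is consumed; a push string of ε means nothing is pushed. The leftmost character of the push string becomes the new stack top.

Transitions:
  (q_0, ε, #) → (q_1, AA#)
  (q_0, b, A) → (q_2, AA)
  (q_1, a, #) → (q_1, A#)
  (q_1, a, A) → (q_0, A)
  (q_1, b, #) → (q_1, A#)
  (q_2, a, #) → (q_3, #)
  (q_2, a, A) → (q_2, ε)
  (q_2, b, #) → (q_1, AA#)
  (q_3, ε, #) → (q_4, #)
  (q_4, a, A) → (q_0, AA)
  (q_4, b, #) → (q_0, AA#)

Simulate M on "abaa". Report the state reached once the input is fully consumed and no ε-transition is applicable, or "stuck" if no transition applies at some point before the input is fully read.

q_2

(q_0, abaa, #) ⊢ (q_1, abaa, AA#) ⊢ (q_0, baa, AA#) ⊢ (q_2, aa, AAA#) ⊢ (q_2, a, AA#) ⊢ (q_2, ε, A#)
All input consumed; M is in state q_2.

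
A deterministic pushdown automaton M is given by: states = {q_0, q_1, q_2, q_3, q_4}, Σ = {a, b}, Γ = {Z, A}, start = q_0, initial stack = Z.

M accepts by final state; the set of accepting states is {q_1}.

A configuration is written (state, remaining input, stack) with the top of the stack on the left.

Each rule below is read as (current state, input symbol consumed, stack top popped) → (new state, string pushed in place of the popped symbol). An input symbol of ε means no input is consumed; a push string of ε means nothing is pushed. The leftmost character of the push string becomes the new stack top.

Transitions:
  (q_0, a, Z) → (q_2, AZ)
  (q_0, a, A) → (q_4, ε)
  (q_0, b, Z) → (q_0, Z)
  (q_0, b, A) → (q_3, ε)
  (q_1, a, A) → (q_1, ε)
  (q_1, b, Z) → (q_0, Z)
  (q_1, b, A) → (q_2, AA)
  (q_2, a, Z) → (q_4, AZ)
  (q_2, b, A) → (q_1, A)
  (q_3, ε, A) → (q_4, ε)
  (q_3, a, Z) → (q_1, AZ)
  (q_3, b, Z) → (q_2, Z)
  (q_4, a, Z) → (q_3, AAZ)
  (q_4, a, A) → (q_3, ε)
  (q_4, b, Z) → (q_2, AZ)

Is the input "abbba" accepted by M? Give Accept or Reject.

Accept

(q_0, abbba, Z)
  read a, top Z: go to q_2, push AZ → (q_2, bbba, AZ)
  read b, top A: go to q_1, push A → (q_1, bba, AZ)
  read b, top A: go to q_2, push AA → (q_2, ba, AAZ)
  read b, top A: go to q_1, push A → (q_1, a, AAZ)
  read a, top A: go to q_1, push ε → (q_1, ε, AZ)
All input consumed; state q_1 ∈ F.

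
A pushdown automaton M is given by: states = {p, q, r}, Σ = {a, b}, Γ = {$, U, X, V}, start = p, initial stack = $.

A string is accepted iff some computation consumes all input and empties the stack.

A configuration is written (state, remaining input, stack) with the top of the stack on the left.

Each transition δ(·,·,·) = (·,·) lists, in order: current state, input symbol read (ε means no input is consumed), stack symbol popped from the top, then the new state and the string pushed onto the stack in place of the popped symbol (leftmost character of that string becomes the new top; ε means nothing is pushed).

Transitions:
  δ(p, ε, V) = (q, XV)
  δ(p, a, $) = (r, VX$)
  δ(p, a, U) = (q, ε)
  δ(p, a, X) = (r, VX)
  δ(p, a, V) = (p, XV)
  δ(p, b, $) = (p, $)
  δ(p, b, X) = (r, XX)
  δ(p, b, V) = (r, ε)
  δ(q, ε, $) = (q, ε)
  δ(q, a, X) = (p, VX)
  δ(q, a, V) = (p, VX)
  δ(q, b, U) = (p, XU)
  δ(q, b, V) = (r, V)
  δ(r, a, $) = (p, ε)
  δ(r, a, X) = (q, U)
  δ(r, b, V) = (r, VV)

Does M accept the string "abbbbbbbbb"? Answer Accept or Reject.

Reject

No computation consumes all input and empties the stack.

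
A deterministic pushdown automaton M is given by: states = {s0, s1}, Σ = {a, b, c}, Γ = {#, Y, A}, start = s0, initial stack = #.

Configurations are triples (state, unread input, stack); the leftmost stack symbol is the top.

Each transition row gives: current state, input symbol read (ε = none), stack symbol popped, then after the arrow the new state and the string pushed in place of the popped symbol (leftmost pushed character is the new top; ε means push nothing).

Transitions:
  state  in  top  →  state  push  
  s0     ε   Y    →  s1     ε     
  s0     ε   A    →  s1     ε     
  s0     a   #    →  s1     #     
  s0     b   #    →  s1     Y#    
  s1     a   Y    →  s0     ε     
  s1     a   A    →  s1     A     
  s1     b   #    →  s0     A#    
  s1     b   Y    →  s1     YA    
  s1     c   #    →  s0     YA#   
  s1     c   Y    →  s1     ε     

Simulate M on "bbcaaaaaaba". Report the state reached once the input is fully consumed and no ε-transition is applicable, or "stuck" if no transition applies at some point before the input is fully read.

(s0, bbcaaaaaaba, #)
  read b, top #: go to s1, push Y# → (s1, bcaaaaaaba, Y#)
  read b, top Y: go to s1, push YA → (s1, caaaaaaba, YA#)
  read c, top Y: go to s1, push ε → (s1, aaaaaaba, A#)
  read a, top A: go to s1, push A → (s1, aaaaaba, A#)
  read a, top A: go to s1, push A → (s1, aaaaba, A#)
  read a, top A: go to s1, push A → (s1, aaaba, A#)
  read a, top A: go to s1, push A → (s1, aaba, A#)
  read a, top A: go to s1, push A → (s1, aba, A#)
  read a, top A: go to s1, push A → (s1, ba, A#)
No transition for (s1, b, top A); M blocks with input ba remaining.

stuck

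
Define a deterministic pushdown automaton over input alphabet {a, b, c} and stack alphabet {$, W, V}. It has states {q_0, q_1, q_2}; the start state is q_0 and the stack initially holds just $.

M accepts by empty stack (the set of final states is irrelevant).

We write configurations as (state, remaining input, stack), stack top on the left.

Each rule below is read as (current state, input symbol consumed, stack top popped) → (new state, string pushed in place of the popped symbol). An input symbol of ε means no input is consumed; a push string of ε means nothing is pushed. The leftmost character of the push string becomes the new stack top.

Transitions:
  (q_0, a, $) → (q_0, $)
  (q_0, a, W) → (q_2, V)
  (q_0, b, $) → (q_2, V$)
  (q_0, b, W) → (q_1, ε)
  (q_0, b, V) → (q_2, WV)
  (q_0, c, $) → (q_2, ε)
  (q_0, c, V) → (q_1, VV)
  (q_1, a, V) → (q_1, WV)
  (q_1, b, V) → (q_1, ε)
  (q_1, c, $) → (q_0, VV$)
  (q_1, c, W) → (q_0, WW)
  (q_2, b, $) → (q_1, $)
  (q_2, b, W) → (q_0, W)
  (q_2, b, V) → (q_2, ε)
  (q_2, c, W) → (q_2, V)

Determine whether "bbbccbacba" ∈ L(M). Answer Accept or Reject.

(q_0, bbbccbacba, $)
  read b, top $: go to q_2, push V$ → (q_2, bbccbacba, V$)
  read b, top V: go to q_2, push ε → (q_2, bccbacba, $)
  read b, top $: go to q_1, push $ → (q_1, ccbacba, $)
  read c, top $: go to q_0, push VV$ → (q_0, cbacba, VV$)
  read c, top V: go to q_1, push VV → (q_1, bacba, VVV$)
  read b, top V: go to q_1, push ε → (q_1, acba, VV$)
  read a, top V: go to q_1, push WV → (q_1, cba, WVV$)
  read c, top W: go to q_0, push WW → (q_0, ba, WWVV$)
  read b, top W: go to q_1, push ε → (q_1, a, WVV$)
No transition applies at (q_1, a, WVV$); input not fully consumed.

Reject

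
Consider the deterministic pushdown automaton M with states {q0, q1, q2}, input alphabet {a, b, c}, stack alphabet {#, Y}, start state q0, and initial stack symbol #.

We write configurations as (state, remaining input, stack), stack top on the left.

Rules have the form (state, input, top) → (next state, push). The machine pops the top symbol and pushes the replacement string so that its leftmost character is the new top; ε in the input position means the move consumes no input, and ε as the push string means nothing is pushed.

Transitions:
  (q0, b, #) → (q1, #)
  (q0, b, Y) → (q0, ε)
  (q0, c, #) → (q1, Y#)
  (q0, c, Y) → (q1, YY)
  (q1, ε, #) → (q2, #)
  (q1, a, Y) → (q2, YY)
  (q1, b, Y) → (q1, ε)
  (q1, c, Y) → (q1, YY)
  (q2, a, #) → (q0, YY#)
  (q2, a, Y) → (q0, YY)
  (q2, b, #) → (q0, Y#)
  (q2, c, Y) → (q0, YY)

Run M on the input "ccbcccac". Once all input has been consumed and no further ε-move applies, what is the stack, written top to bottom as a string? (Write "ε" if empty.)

YYYYYY#

(q0, ccbcccac, #) ⊢ (q1, cbcccac, Y#) ⊢ (q1, bcccac, YY#) ⊢ (q1, cccac, Y#) ⊢ (q1, ccac, YY#) ⊢ (q1, cac, YYY#) ⊢ (q1, ac, YYYY#) ⊢ (q2, c, YYYYY#) ⊢ (q0, ε, YYYYYY#)
All input consumed in state q0 with stack YYYYYY#.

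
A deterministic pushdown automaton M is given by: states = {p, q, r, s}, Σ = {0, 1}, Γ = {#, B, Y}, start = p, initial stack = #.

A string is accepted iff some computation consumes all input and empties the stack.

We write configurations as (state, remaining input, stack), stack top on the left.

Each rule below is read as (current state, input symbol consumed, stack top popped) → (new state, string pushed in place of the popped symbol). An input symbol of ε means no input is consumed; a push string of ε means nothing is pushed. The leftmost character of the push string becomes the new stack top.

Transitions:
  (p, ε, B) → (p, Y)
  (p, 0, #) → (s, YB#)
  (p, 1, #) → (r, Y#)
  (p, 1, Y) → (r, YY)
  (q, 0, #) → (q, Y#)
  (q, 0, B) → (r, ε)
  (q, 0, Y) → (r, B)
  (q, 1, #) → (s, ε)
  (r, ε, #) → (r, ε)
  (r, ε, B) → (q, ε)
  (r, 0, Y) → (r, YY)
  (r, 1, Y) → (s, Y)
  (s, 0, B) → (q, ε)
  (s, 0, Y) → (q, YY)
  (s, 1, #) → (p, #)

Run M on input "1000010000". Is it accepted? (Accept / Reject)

(p, 1000010000, #)
  read 1, top #: go to r, push Y# → (r, 000010000, Y#)
  read 0, top Y: go to r, push YY → (r, 00010000, YY#)
  read 0, top Y: go to r, push YY → (r, 0010000, YYY#)
  read 0, top Y: go to r, push YY → (r, 010000, YYYY#)
  read 0, top Y: go to r, push YY → (r, 10000, YYYYY#)
  read 1, top Y: go to s, push Y → (s, 0000, YYYYY#)
  read 0, top Y: go to q, push YY → (q, 000, YYYYYY#)
  read 0, top Y: go to r, push B → (r, 00, BYYYYY#)
  ε-move, top B: go to q, push ε → (q, 00, YYYYY#)
  read 0, top Y: go to r, push B → (r, 0, BYYYY#)
  ε-move, top B: go to q, push ε → (q, 0, YYYY#)
  read 0, top Y: go to r, push B → (r, ε, BYYY#)
  ε-move, top B: go to q, push ε → (q, ε, YYY#)
All input consumed; stack is YYY#, not empty, and no further ε-move applies.

Reject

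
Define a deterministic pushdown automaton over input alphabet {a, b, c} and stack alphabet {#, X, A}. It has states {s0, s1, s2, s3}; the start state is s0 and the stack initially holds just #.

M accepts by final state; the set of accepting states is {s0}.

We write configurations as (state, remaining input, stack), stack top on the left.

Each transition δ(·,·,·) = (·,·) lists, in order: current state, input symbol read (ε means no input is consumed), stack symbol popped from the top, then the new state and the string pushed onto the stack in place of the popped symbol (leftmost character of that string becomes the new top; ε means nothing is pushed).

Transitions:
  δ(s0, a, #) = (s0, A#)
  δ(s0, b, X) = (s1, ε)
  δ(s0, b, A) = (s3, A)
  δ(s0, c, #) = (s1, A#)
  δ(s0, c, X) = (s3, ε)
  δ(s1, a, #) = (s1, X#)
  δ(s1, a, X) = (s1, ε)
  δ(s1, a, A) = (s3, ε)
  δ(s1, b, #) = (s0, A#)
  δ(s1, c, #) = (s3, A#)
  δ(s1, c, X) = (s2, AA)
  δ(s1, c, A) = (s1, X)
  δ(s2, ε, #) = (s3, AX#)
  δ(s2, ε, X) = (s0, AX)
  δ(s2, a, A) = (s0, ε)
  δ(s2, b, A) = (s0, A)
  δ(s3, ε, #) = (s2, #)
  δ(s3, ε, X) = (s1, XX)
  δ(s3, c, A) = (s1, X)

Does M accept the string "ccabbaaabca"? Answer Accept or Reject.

(s0, ccabbaaabca, #)
  read c, top #: go to s1, push A# → (s1, cabbaaabca, A#)
  read c, top A: go to s1, push X → (s1, abbaaabca, X#)
  read a, top X: go to s1, push ε → (s1, bbaaabca, #)
  read b, top #: go to s0, push A# → (s0, baaabca, A#)
  read b, top A: go to s3, push A → (s3, aaabca, A#)
No transition applies at (s3, aaabca, A#); input not fully consumed.

Reject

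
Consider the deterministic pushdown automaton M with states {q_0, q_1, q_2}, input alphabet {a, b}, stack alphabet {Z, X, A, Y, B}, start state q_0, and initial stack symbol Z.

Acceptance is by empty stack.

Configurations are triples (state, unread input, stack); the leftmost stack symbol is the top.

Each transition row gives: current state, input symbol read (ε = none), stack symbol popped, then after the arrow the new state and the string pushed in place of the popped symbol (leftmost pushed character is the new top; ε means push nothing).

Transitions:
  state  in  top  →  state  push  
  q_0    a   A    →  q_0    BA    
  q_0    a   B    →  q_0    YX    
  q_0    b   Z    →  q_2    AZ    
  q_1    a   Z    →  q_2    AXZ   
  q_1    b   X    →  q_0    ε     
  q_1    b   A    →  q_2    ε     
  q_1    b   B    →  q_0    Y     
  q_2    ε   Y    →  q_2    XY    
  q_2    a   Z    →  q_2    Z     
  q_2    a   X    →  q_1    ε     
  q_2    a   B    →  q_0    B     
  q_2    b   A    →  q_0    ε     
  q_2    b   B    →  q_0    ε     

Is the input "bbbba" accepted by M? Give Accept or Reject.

Reject

(q_0, bbbba, Z) ⊢ (q_2, bbba, AZ) ⊢ (q_0, bba, Z) ⊢ (q_2, ba, AZ) ⊢ (q_0, a, Z)
No transition applies at (q_0, a, Z); input not fully consumed.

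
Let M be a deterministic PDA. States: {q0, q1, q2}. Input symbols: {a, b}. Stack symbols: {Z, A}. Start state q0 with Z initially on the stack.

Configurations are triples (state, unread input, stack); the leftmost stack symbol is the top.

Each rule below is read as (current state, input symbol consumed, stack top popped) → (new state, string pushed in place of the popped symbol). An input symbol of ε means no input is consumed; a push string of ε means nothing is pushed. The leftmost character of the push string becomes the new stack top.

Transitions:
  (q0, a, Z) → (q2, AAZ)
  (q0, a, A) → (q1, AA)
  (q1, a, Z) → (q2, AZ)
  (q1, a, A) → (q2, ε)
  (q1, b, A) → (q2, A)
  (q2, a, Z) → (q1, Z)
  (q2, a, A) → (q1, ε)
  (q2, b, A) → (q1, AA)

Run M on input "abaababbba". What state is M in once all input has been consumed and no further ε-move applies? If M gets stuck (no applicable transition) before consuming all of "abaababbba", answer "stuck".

stuck

(q0, abaababbba, Z) ⊢ (q2, baababbba, AAZ) ⊢ (q1, aababbba, AAAZ) ⊢ (q2, ababbba, AAZ) ⊢ (q1, babbba, AZ) ⊢ (q2, abbba, AZ) ⊢ (q1, bbba, Z)
No transition for (q1, b, top Z); M blocks with input bbba remaining.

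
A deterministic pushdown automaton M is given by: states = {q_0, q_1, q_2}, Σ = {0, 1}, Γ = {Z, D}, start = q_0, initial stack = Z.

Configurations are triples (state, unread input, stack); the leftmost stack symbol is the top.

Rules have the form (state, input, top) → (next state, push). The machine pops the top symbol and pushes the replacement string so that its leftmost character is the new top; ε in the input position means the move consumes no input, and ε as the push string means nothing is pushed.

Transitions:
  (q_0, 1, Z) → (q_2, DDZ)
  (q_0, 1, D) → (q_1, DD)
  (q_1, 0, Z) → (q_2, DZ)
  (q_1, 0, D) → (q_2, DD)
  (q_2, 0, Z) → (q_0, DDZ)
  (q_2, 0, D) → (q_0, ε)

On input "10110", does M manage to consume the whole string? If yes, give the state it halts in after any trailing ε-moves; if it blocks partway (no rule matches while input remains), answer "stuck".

(q_0, 10110, Z) ⊢ (q_2, 0110, DDZ) ⊢ (q_0, 110, DZ) ⊢ (q_1, 10, DDZ)
No transition for (q_1, 1, top D); M blocks with input 10 remaining.

stuck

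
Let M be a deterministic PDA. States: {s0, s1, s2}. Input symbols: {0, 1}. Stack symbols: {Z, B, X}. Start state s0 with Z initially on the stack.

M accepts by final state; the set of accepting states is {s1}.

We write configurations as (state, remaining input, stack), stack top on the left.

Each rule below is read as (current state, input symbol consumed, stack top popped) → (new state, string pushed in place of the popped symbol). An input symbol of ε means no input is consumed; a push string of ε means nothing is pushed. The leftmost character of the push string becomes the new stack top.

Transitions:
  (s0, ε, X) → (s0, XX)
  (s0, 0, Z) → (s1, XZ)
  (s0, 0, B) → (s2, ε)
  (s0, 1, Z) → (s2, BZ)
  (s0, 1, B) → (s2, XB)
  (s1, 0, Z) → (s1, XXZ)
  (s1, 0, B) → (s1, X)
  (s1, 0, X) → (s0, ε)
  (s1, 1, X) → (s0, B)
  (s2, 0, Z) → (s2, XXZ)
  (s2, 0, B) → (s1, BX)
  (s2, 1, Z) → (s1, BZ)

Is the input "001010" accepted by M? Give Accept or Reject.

(s0, 001010, Z)
  read 0, top Z: go to s1, push XZ → (s1, 01010, XZ)
  read 0, top X: go to s0, push ε → (s0, 1010, Z)
  read 1, top Z: go to s2, push BZ → (s2, 010, BZ)
  read 0, top B: go to s1, push BX → (s1, 10, BXZ)
No transition applies at (s1, 10, BXZ); input not fully consumed.

Reject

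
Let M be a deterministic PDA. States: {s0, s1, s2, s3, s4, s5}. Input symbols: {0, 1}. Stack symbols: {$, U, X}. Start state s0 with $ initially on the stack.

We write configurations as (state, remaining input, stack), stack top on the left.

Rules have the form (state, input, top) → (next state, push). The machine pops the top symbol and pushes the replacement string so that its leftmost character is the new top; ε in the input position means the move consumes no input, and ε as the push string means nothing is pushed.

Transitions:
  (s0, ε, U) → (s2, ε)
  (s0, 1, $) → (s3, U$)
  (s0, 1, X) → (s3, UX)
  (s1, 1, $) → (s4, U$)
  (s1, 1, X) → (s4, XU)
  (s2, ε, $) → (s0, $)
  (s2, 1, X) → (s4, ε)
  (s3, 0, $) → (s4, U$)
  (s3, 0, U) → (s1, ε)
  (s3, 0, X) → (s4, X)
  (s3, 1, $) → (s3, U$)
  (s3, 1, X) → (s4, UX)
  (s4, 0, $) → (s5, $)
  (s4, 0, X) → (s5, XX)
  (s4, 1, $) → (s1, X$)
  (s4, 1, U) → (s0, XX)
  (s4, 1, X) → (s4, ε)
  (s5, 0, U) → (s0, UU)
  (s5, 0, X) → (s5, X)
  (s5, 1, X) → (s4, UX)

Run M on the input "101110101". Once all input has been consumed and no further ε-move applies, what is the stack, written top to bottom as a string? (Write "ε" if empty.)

(s0, 101110101, $) ⊢ (s3, 01110101, U$) ⊢ (s1, 1110101, $) ⊢ (s4, 110101, U$) ⊢ (s0, 10101, XX$) ⊢ (s3, 0101, UXX$) ⊢ (s1, 101, XX$) ⊢ (s4, 01, XUX$) ⊢ (s5, 1, XXUX$) ⊢ (s4, ε, UXXUX$)
All input consumed in state s4 with stack UXXUX$.

UXXUX$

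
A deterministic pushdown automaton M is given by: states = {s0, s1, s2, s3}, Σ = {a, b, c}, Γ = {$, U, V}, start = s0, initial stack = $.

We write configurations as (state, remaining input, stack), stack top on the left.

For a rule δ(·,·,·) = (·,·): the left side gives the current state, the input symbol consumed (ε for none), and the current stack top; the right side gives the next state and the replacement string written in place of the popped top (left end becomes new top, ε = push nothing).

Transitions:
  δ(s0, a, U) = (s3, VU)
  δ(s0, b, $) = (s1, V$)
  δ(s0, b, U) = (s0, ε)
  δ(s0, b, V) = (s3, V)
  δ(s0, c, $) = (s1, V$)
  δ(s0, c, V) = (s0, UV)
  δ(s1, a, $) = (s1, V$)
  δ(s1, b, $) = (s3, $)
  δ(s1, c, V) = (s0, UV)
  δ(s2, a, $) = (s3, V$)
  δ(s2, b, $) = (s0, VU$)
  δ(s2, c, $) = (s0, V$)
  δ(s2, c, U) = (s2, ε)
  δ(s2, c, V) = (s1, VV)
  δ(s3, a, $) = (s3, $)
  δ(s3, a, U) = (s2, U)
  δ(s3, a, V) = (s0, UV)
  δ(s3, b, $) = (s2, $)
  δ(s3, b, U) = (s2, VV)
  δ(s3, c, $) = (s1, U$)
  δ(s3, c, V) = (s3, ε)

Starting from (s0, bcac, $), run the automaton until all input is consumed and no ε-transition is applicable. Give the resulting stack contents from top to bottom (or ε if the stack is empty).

(s0, bcac, $)
  read b, top $: go to s1, push V$ → (s1, cac, V$)
  read c, top V: go to s0, push UV → (s0, ac, UV$)
  read a, top U: go to s3, push VU → (s3, c, VUV$)
  read c, top V: go to s3, push ε → (s3, ε, UV$)
All input consumed in state s3 with stack UV$.

UV$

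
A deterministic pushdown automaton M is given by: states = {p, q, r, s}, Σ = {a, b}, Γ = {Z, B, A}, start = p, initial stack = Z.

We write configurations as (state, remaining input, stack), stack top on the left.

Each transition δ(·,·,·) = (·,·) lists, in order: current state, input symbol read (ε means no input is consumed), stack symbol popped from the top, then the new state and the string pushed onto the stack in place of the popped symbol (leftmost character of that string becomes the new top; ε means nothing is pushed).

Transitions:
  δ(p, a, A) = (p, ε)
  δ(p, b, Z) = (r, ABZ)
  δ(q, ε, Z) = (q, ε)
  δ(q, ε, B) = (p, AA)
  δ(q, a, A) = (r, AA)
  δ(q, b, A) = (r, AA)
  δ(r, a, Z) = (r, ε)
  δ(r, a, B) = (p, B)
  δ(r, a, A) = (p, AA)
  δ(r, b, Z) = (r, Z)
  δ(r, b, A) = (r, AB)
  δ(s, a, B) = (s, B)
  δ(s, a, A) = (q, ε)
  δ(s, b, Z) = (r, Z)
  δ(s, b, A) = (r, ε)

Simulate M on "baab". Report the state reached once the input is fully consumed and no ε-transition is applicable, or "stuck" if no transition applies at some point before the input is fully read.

(p, baab, Z)
  read b, top Z: go to r, push ABZ → (r, aab, ABZ)
  read a, top A: go to p, push AA → (p, ab, AABZ)
  read a, top A: go to p, push ε → (p, b, ABZ)
No transition for (p, b, top A); M blocks with input b remaining.

stuck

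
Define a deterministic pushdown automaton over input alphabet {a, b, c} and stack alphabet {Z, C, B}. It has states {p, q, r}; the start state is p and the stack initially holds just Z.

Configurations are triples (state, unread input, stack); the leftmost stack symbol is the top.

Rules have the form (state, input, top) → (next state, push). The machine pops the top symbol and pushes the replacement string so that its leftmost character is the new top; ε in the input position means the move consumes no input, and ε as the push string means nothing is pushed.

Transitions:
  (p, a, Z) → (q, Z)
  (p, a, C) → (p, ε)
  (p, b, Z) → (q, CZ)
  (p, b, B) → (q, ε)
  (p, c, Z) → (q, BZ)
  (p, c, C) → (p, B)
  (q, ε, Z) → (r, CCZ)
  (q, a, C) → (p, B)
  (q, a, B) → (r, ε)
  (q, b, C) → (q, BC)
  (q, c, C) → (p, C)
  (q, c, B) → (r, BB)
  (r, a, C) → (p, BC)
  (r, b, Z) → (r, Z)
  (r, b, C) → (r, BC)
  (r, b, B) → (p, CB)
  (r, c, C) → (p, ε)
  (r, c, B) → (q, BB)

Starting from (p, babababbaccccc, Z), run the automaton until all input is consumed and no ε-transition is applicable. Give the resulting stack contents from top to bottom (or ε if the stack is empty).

BBBBZ

(p, babababbaccccc, Z) ⊢ (q, abababbaccccc, CZ) ⊢ (p, bababbaccccc, BZ) ⊢ (q, ababbaccccc, Z) ⊢ (r, ababbaccccc, CCZ) ⊢ (p, babbaccccc, BCCZ) ⊢ (q, abbaccccc, CCZ) ⊢ (p, bbaccccc, BCZ) ⊢ (q, baccccc, CZ) ⊢ (q, accccc, BCZ) ⊢ (r, ccccc, CZ) ⊢ (p, cccc, Z) ⊢ (q, ccc, BZ) ⊢ (r, cc, BBZ) ⊢ (q, c, BBBZ) ⊢ (r, ε, BBBBZ)
All input consumed in state r with stack BBBBZ.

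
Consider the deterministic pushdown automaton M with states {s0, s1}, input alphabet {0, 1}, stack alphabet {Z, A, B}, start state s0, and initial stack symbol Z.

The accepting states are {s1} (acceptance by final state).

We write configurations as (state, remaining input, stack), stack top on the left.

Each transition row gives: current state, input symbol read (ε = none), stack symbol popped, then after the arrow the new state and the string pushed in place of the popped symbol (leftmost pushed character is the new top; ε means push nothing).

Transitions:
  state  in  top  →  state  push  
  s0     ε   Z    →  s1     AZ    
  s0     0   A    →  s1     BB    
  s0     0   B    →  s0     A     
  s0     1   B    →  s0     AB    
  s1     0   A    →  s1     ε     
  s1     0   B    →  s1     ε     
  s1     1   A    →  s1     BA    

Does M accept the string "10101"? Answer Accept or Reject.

(s0, 10101, Z)
  ε-move, top Z: go to s1, push AZ → (s1, 10101, AZ)
  read 1, top A: go to s1, push BA → (s1, 0101, BAZ)
  read 0, top B: go to s1, push ε → (s1, 101, AZ)
  read 1, top A: go to s1, push BA → (s1, 01, BAZ)
  read 0, top B: go to s1, push ε → (s1, 1, AZ)
  read 1, top A: go to s1, push BA → (s1, ε, BAZ)
All input consumed; state s1 ∈ F.

Accept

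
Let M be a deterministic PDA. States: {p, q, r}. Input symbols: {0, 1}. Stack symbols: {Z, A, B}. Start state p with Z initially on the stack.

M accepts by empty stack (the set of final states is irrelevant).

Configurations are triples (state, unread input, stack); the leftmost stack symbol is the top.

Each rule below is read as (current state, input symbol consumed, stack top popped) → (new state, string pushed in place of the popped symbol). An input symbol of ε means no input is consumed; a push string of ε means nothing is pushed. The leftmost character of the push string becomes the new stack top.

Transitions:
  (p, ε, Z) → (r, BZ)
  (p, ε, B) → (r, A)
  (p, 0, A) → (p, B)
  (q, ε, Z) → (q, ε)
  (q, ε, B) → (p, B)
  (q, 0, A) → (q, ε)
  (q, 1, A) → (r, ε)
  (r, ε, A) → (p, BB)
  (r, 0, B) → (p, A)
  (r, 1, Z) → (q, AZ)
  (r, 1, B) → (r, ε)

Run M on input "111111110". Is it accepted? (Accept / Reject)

(p, 111111110, Z)
  ε-move, top Z: go to r, push BZ → (r, 111111110, BZ)
  read 1, top B: go to r, push ε → (r, 11111110, Z)
  read 1, top Z: go to q, push AZ → (q, 1111110, AZ)
  read 1, top A: go to r, push ε → (r, 111110, Z)
  read 1, top Z: go to q, push AZ → (q, 11110, AZ)
  read 1, top A: go to r, push ε → (r, 1110, Z)
  read 1, top Z: go to q, push AZ → (q, 110, AZ)
  read 1, top A: go to r, push ε → (r, 10, Z)
  read 1, top Z: go to q, push AZ → (q, 0, AZ)
  read 0, top A: go to q, push ε → (q, ε, Z)
  ε-move, top Z: go to q, push ε → (q, ε, ε)
All input consumed and the stack is empty.

Accept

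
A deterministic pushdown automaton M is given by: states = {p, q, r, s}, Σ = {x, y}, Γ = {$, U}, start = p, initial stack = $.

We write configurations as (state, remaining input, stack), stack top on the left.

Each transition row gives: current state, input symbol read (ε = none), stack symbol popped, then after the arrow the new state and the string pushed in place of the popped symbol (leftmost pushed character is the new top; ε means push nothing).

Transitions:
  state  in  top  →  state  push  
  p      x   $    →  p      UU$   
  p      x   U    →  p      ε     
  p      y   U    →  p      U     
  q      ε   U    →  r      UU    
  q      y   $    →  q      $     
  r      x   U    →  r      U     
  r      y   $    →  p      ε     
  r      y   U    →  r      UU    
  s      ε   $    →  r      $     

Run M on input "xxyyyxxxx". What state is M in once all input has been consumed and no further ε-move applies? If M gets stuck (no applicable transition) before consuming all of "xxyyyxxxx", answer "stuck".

(p, xxyyyxxxx, $)
  read x, top $: go to p, push UU$ → (p, xyyyxxxx, UU$)
  read x, top U: go to p, push ε → (p, yyyxxxx, U$)
  read y, top U: go to p, push U → (p, yyxxxx, U$)
  read y, top U: go to p, push U → (p, yxxxx, U$)
  read y, top U: go to p, push U → (p, xxxx, U$)
  read x, top U: go to p, push ε → (p, xxx, $)
  read x, top $: go to p, push UU$ → (p, xx, UU$)
  read x, top U: go to p, push ε → (p, x, U$)
  read x, top U: go to p, push ε → (p, ε, $)
All input consumed; M is in state p.

p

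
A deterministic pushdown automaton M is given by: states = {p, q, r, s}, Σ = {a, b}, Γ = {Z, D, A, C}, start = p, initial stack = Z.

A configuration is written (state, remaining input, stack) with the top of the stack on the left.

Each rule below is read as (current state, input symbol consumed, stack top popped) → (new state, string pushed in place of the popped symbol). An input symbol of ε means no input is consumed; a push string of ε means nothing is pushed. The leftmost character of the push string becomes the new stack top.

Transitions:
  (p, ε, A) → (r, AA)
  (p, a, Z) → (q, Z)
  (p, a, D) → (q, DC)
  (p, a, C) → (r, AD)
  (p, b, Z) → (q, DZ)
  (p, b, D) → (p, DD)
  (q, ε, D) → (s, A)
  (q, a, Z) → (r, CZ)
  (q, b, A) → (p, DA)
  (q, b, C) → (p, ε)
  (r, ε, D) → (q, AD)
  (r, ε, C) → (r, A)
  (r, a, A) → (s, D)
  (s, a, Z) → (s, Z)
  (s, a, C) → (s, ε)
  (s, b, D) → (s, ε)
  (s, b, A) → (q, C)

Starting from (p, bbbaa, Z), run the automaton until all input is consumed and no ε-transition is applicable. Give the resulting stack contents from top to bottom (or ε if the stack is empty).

(p, bbbaa, Z) ⊢ (q, bbaa, DZ) ⊢ (s, bbaa, AZ) ⊢ (q, baa, CZ) ⊢ (p, aa, Z) ⊢ (q, a, Z) ⊢ (r, ε, CZ) ⊢ (r, ε, AZ)
All input consumed in state r with stack AZ.

AZ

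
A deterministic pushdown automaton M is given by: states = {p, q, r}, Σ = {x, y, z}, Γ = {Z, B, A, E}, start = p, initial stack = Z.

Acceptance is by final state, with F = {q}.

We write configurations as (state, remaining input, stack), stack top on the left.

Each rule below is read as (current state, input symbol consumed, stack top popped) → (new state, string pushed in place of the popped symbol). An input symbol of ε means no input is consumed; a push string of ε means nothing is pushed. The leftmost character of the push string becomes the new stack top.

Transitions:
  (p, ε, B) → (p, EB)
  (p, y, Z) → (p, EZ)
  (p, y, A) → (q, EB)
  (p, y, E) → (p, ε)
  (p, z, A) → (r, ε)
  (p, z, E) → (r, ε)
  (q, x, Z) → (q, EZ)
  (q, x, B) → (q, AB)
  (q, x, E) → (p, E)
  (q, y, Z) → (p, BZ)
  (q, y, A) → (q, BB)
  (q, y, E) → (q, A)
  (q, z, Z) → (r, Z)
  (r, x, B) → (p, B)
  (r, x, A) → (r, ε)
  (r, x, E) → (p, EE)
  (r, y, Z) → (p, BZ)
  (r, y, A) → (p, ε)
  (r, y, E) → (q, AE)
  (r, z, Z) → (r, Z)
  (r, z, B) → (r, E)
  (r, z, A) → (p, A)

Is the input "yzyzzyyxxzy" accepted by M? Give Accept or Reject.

Reject

(p, yzyzzyyxxzy, Z)
  read y, top Z: go to p, push EZ → (p, zyzzyyxxzy, EZ)
  read z, top E: go to r, push ε → (r, yzzyyxxzy, Z)
  read y, top Z: go to p, push BZ → (p, zzyyxxzy, BZ)
  ε-move, top B: go to p, push EB → (p, zzyyxxzy, EBZ)
  read z, top E: go to r, push ε → (r, zyyxxzy, BZ)
  read z, top B: go to r, push E → (r, yyxxzy, EZ)
  read y, top E: go to q, push AE → (q, yxxzy, AEZ)
  read y, top A: go to q, push BB → (q, xxzy, BBEZ)
  read x, top B: go to q, push AB → (q, xzy, ABBEZ)
No transition applies at (q, xzy, ABBEZ); input not fully consumed.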